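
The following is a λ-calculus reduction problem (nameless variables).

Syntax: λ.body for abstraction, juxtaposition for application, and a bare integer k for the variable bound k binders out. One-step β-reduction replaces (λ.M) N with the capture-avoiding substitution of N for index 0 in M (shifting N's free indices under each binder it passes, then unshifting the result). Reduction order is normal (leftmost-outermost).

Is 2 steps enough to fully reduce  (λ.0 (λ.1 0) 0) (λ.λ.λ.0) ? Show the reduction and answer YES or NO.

  start: (λ.0 (λ.1 0) 0) (λ.λ.λ.0)
  →1  (λ.λ.λ.0) (λ.(λ.λ.λ.0) 0) (λ.λ.λ.0)
  →2  (λ.λ.0) (λ.λ.λ.0)

Answer: NO — after 2 steps the term is (λ.λ.0) (λ.λ.λ.0), not yet normal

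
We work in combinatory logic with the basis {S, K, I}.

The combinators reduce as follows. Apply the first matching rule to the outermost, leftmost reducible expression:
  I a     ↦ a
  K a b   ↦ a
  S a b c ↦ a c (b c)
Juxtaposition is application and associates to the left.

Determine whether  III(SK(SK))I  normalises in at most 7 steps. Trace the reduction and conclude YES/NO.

  start: III(SK(SK))I
  →1  II(SK(SK))I
  →2  I(SK(SK))I
  →3  SK(SK)I
  →4  KI(SKI)
  →5  I

Answer: YES — reaches normal form I in 5 ≤ 7 steps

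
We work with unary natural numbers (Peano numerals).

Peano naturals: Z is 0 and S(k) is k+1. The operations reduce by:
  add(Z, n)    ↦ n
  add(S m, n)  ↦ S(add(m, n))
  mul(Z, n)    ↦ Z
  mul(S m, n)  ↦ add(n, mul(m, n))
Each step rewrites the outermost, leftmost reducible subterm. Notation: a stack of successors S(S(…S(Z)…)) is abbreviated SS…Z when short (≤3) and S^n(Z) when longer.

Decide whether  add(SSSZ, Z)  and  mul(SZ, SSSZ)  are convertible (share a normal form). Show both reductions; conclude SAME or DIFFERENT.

Answer: SAME — A ⇓ SSSZ, B ⇓ SSSZ

Derivation:
Term A:
  start: add(SSSZ, Z)
  [1] S(add(SSZ, Z))
  [2] S(S(add(SZ, Z)))
  [3] S(S(S(add(Z, Z))))
  [4] SSSZ

Term B:
  start: mul(SZ, SSSZ)
  [1] add(SSSZ, mul(Z, SSSZ))
  [2] S(add(SSZ, mul(Z, SSSZ)))
  [3] S(S(add(SZ, mul(Z, SSSZ))))
  [4] S(S(S(add(Z, mul(Z, SSSZ)))))
  [5] S(S(S(mul(Z, SSSZ))))
  [6] SSSZ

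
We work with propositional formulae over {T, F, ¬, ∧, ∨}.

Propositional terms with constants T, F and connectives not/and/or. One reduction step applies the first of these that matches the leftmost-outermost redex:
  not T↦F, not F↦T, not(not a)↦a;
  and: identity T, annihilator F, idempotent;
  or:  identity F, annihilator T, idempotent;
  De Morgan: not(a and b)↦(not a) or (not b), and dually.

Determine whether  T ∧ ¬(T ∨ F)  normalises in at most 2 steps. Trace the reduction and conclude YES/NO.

Answer: NO — after 2 steps the term is ¬T ∧ ¬F, not yet normal

Reduction:
  start: T ∧ ¬(T ∨ F)
  →1  ¬(T ∨ F)
  →2  ¬T ∧ ¬F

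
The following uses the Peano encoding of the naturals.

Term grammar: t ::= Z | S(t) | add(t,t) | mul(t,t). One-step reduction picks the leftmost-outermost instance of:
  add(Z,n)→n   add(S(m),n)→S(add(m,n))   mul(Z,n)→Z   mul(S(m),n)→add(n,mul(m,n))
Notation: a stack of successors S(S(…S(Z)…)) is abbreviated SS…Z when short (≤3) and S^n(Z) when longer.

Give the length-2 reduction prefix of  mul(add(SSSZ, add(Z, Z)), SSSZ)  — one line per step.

Answer: after 2 steps: add(SSSZ, mul(add(SSZ, add(Z, Z)), SSSZ))

Reduction:
  start: mul(add(SSSZ, add(Z, Z)), SSSZ)
  step 1: mul(S(add(SSZ, add(Z, Z))), SSSZ)
  step 2: add(SSSZ, mul(add(SSZ, add(Z, Z)), SSSZ))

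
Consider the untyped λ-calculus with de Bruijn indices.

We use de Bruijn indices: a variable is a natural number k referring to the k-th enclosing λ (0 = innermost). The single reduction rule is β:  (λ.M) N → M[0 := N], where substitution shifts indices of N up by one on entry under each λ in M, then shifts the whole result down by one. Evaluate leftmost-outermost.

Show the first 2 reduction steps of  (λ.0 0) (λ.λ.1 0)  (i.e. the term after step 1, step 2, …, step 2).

Answer: after 2 steps: λ.(λ.λ.1 0) 0

Working:
  start: (λ.0 0) (λ.λ.1 0)
  →1  (λ.λ.1 0) (λ.λ.1 0)
  →2  λ.(λ.λ.1 0) 0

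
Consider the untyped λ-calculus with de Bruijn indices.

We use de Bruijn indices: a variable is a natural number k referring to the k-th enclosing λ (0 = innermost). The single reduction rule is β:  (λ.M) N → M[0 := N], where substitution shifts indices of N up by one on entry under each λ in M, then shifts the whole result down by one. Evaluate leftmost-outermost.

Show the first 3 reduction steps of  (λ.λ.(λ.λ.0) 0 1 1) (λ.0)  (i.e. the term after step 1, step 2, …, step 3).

  start: (λ.λ.(λ.λ.0) 0 1 1) (λ.0)
  [1] λ.(λ.λ.0) 0 (λ.0) (λ.0)
  [2] λ.(λ.0) (λ.0) (λ.0)
  [3] λ.(λ.0) (λ.0)

Answer: after 3 steps: λ.(λ.0) (λ.0)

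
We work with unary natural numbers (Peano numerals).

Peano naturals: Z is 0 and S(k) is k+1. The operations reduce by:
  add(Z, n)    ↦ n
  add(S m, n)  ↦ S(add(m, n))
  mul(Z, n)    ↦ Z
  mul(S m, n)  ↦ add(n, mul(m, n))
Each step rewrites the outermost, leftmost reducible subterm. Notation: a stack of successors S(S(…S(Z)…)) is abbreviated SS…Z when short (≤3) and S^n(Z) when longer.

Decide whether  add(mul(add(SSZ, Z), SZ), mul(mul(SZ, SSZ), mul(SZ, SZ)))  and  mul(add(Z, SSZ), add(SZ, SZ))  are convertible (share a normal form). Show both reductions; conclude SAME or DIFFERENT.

Answer: SAME — A ⇓ S^4(Z), B ⇓ S^4(Z)

Derivation:
Term A:
  start: add(mul(add(SSZ, Z), SZ), mul(mul(SZ, SSZ), mul(SZ, SZ)))
  step 1: add(mul(S(add(SZ, Z)), SZ), mul(mul(SZ, SSZ), mul(SZ, SZ)))
  step 2: add(add(SZ, mul(add(SZ, Z), SZ)), mul(mul(SZ, SSZ), mul(SZ, SZ)))
  step 3: add(S(add(Z, mul(add(SZ, Z), SZ))), mul(mul(SZ, SSZ), mul(SZ, SZ)))
  step 4: S(add(add(Z, mul(add(SZ, Z), SZ)), mul(mul(SZ, SSZ), mul(SZ, SZ))))
  step 5: S(add(mul(add(SZ, Z), SZ), mul(mul(SZ, SSZ), mul(SZ, SZ))))
  step 6: S(add(mul(S(add(Z, Z)), SZ), mul(mul(SZ, SSZ), mul(SZ, SZ))))
  step 7: S(add(add(SZ, mul(add(Z, Z), SZ)), mul(mul(SZ, SSZ), mul(SZ, SZ))))
  step 8: S(add(S(add(Z, mul(add(Z, Z), SZ))), mul(mul(SZ, SSZ), mul(SZ, SZ))))
  step 9: S(S(add(add(Z, mul(add(Z, Z), SZ)), mul(mul(SZ, SSZ), mul(SZ, SZ)))))
  step 10: S(S(add(mul(add(Z, Z), SZ), mul(mul(SZ, SSZ), mul(SZ, SZ)))))
  step 11: S(S(add(mul(Z, SZ), mul(mul(SZ, SSZ), mul(SZ, SZ)))))
  step 12: S(S(add(Z, mul(mul(SZ, SSZ), mul(SZ, SZ)))))
  step 13: S(S(mul(mul(SZ, SSZ), mul(SZ, SZ))))
  step 14: S(S(mul(add(SSZ, mul(Z, SSZ)), mul(SZ, SZ))))
  step 15: S(S(mul(S(add(SZ, mul(Z, SSZ))), mul(SZ, SZ))))
  step 16: S(S(add(mul(SZ, SZ), mul(add(SZ, mul(Z, SSZ)), mul(SZ, SZ)))))
  step 17: S(S(add(add(SZ, mul(Z, SZ)), mul(add(SZ, mul(Z, SSZ)), mul(SZ, SZ)))))
  step 18: S(S(add(S(add(Z, mul(Z, SZ))), mul(add(SZ, mul(Z, SSZ)), mul(SZ, SZ)))))
  step 19: S(S(S(add(add(Z, mul(Z, SZ)), mul(add(SZ, mul(Z, SSZ)), mul(SZ, SZ))))))
  step 20: S(S(S(add(mul(Z, SZ), mul(add(SZ, mul(Z, SSZ)), mul(SZ, SZ))))))
  step 21: S(S(S(add(Z, mul(add(SZ, mul(Z, SSZ)), mul(SZ, SZ))))))
  step 22: S(S(S(mul(add(SZ, mul(Z, SSZ)), mul(SZ, SZ)))))
  step 23: S(S(S(mul(S(add(Z, mul(Z, SSZ))), mul(SZ, SZ)))))
  step 24: S(S(S(add(mul(SZ, SZ), mul(add(Z, mul(Z, SSZ)), mul(SZ, SZ))))))
  step 25: S(S(S(add(add(SZ, mul(Z, SZ)), mul(add(Z, mul(Z, SSZ)), mul(SZ, SZ))))))
  step 26: S(S(S(add(S(add(Z, mul(Z, SZ))), mul(add(Z, mul(Z, SSZ)), mul(SZ, SZ))))))
  step 27: S(S(S(S(add(add(Z, mul(Z, SZ)), mul(add(Z, mul(Z, SSZ)), mul(SZ, SZ)))))))
  step 28: S(S(S(S(add(mul(Z, SZ), mul(add(Z, mul(Z, SSZ)), mul(SZ, SZ)))))))
  step 29: S(S(S(S(add(Z, mul(add(Z, mul(Z, SSZ)), mul(SZ, SZ)))))))
  step 30: S(S(S(S(mul(add(Z, mul(Z, SSZ)), mul(SZ, SZ))))))
  step 31: S(S(S(S(mul(mul(Z, SSZ), mul(SZ, SZ))))))
  step 32: S(S(S(S(mul(Z, mul(SZ, SZ))))))
  step 33: S^4(Z)

Term B:
  start: mul(add(Z, SSZ), add(SZ, SZ))
  step 1: mul(SSZ, add(SZ, SZ))
  step 2: add(add(SZ, SZ), mul(SZ, add(SZ, SZ)))
  step 3: add(S(add(Z, SZ)), mul(SZ, add(SZ, SZ)))
  step 4: S(add(add(Z, SZ), mul(SZ, add(SZ, SZ))))
  step 5: S(add(SZ, mul(SZ, add(SZ, SZ))))
  step 6: S(S(add(Z, mul(SZ, add(SZ, SZ)))))
  step 7: S(S(mul(SZ, add(SZ, SZ))))
  step 8: S(S(add(add(SZ, SZ), mul(Z, add(SZ, SZ)))))
  step 9: S(S(add(S(add(Z, SZ)), mul(Z, add(SZ, SZ)))))
  step 10: S(S(S(add(add(Z, SZ), mul(Z, add(SZ, SZ))))))
  step 11: S(S(S(add(SZ, mul(Z, add(SZ, SZ))))))
  step 12: S(S(S(S(add(Z, mul(Z, add(SZ, SZ)))))))
  step 13: S(S(S(S(mul(Z, add(SZ, SZ))))))
  step 14: S^4(Z)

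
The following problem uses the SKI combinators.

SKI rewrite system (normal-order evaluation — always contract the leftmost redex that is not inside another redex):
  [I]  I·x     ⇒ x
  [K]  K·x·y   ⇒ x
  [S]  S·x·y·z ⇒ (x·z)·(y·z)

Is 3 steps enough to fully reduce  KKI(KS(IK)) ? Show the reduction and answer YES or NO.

Answer: YES — reaches normal form KS in 2 ≤ 3 steps

Working:
  start: KKI(KS(IK))
  →1  K(KS(IK))
  →2  KS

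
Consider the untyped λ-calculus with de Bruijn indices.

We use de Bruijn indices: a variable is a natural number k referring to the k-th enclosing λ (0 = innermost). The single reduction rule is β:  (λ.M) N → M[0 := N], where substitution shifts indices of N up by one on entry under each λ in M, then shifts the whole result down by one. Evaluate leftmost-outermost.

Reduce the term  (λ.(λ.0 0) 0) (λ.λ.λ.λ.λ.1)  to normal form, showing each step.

  start: (λ.(λ.0 0) 0) (λ.λ.λ.λ.λ.1)
  step 1: (λ.0 0) (λ.λ.λ.λ.λ.1)
  step 2: (λ.λ.λ.λ.λ.1) (λ.λ.λ.λ.λ.1)
  step 3: λ.λ.λ.λ.1

Answer: normal form = λ.λ.λ.λ.1  (in 3 steps)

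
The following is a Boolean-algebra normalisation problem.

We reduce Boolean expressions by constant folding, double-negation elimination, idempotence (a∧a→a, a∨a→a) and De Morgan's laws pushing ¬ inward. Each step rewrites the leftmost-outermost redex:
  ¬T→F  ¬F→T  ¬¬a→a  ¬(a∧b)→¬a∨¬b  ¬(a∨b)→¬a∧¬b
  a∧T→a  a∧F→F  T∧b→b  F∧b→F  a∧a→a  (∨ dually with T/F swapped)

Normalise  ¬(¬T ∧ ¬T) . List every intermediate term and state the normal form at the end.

Answer: normal form = T  (in 3 steps)

Derivation:
  start: ¬(¬T ∧ ¬T)
  [1] ¬¬T ∨ ¬¬T
  [2] ¬¬T
  [3] T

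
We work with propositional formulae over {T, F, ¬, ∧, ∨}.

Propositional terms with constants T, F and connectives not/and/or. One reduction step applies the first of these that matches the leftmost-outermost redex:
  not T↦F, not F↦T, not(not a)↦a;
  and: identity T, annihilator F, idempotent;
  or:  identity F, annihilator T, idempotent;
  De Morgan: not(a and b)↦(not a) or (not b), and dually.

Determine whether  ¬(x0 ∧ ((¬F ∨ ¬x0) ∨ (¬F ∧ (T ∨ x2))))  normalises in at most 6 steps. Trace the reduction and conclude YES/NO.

  start: ¬(x0 ∧ ((¬F ∨ ¬x0) ∨ (¬F ∧ (T ∨ x2))))
  [1] ¬x0 ∨ ¬((¬F ∨ ¬x0) ∨ (¬F ∧ (T ∨ x2)))
  [2] ¬x0 ∨ (¬(¬F ∨ ¬x0) ∧ ¬(¬F ∧ (T ∨ x2)))
  [3] ¬x0 ∨ ((¬¬F ∧ ¬¬x0) ∧ ¬(¬F ∧ (T ∨ x2)))
  [4] ¬x0 ∨ ((F ∧ ¬¬x0) ∧ ¬(¬F ∧ (T ∨ x2)))
  [5] ¬x0 ∨ (F ∧ ¬(¬F ∧ (T ∨ x2)))
  [6] ¬x0 ∨ F

Answer: NO — after 6 steps the term is ¬x0 ∨ F, not yet normal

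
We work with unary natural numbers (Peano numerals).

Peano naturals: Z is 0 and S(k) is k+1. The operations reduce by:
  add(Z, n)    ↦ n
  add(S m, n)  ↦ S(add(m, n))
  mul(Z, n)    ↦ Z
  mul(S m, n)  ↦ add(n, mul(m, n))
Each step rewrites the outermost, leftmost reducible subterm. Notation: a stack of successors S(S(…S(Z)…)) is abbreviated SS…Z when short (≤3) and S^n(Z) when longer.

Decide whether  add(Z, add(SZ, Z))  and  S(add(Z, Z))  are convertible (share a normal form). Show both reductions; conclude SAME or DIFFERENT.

Answer: SAME — A ⇓ SZ, B ⇓ SZ

Working:
Term A:
  start: add(Z, add(SZ, Z))
  [1] add(SZ, Z)
  [2] S(add(Z, Z))
  [3] SZ

Term B:
  start: S(add(Z, Z))
  [1] SZ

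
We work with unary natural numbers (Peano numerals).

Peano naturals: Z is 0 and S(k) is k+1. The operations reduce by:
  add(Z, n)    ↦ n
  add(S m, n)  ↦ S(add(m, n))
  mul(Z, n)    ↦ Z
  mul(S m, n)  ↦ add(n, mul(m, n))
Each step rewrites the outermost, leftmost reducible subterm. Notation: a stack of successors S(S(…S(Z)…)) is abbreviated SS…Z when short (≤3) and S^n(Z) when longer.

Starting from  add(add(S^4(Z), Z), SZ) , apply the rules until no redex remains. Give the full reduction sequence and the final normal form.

  start: add(add(S^4(Z), Z), SZ)
  step 1: add(S(add(SSSZ, Z)), SZ)
  step 2: S(add(add(SSSZ, Z), SZ))
  step 3: S(add(S(add(SSZ, Z)), SZ))
  step 4: S(S(add(add(SSZ, Z), SZ)))
  step 5: S(S(add(S(add(SZ, Z)), SZ)))
  step 6: S(S(S(add(add(SZ, Z), SZ))))
  step 7: S(S(S(add(S(add(Z, Z)), SZ))))
  step 8: S(S(S(S(add(add(Z, Z), SZ)))))
  step 9: S(S(S(S(add(Z, SZ)))))
  step 10: S^5(Z)

Answer: normal form = S^5(Z)  (in 10 steps)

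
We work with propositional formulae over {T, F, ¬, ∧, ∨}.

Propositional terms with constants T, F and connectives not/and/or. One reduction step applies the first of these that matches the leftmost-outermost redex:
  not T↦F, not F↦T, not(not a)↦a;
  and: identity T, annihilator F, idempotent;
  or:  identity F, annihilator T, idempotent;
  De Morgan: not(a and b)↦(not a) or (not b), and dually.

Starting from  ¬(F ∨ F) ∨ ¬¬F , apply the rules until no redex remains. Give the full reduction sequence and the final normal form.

  start: ¬(F ∨ F) ∨ ¬¬F
  [1] (¬F ∧ ¬F) ∨ ¬¬F
  [2] ¬F ∨ ¬¬F
  [3] T ∨ ¬¬F
  [4] T

Answer: normal form = T  (in 4 steps)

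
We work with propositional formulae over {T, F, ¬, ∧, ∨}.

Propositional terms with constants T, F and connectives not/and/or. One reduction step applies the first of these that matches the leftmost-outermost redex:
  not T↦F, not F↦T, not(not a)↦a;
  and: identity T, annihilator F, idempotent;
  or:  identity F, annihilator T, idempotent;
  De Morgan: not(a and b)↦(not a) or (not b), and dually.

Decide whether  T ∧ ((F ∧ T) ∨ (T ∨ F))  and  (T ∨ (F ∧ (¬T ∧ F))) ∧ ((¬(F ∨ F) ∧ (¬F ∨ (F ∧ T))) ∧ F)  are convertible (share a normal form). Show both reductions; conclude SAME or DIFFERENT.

Term A:
  start: T ∧ ((F ∧ T) ∨ (T ∨ F))
  [1] (F ∧ T) ∨ (T ∨ F)
  [2] F ∨ (T ∨ F)
  [3] T ∨ F
  [4] T

Term B:
  start: (T ∨ (F ∧ (¬T ∧ F))) ∧ ((¬(F ∨ F) ∧ (¬F ∨ (F ∧ T))) ∧ F)
  [1] T ∧ ((¬(F ∨ F) ∧ (¬F ∨ (F ∧ T))) ∧ F)
  [2] (¬(F ∨ F) ∧ (¬F ∨ (F ∧ T))) ∧ F
  [3] F

Answer: DIFFERENT — A ⇓ T, B ⇓ F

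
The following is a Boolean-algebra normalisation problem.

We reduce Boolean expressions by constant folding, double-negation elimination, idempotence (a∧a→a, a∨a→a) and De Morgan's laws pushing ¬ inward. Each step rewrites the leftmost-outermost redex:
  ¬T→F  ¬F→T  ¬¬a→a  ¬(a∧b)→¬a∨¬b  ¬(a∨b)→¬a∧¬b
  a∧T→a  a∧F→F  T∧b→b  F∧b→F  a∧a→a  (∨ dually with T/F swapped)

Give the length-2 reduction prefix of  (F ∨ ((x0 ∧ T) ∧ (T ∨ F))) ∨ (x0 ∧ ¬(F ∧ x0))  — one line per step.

Answer: after 2 steps: (x0 ∧ (T ∨ F)) ∨ (x0 ∧ ¬(F ∧ x0))

Derivation:
  start: (F ∨ ((x0 ∧ T) ∧ (T ∨ F))) ∨ (x0 ∧ ¬(F ∧ x0))
  [1] ((x0 ∧ T) ∧ (T ∨ F)) ∨ (x0 ∧ ¬(F ∧ x0))
  [2] (x0 ∧ (T ∨ F)) ∨ (x0 ∧ ¬(F ∧ x0))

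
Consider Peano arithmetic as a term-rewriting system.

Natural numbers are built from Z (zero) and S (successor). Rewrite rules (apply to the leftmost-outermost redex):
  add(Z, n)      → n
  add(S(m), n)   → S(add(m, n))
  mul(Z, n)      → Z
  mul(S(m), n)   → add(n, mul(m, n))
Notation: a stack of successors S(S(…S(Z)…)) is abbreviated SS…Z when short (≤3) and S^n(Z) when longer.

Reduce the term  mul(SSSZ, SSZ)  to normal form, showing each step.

Answer: normal form = S^6(Z)  (in 13 steps)

Reduction:
  start: mul(SSSZ, SSZ)
  step 1: add(SSZ, mul(SSZ, SSZ))
  step 2: S(add(SZ, mul(SSZ, SSZ)))
  step 3: S(S(add(Z, mul(SSZ, SSZ))))
  step 4: S(S(mul(SSZ, SSZ)))
  step 5: S(S(add(SSZ, mul(SZ, SSZ))))
  step 6: S(S(S(add(SZ, mul(SZ, SSZ)))))
  step 7: S(S(S(S(add(Z, mul(SZ, SSZ))))))
  step 8: S(S(S(S(mul(SZ, SSZ)))))
  step 9: S(S(S(S(add(SSZ, mul(Z, SSZ))))))
  step 10: S(S(S(S(S(add(SZ, mul(Z, SSZ)))))))
  step 11: S(S(S(S(S(S(add(Z, mul(Z, SSZ))))))))
  step 12: S(S(S(S(S(S(mul(Z, SSZ)))))))
  step 13: S^6(Z)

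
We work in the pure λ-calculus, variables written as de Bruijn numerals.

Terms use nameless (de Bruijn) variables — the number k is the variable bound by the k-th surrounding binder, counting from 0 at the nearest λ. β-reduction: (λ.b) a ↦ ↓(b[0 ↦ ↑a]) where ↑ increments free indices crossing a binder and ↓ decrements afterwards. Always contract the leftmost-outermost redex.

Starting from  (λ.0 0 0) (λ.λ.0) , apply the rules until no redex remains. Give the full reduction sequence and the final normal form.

  start: (λ.0 0 0) (λ.λ.0)
  step 1: (λ.λ.0) (λ.λ.0) (λ.λ.0)
  step 2: (λ.0) (λ.λ.0)
  step 3: λ.λ.0

Answer: normal form = λ.λ.0  (in 3 steps)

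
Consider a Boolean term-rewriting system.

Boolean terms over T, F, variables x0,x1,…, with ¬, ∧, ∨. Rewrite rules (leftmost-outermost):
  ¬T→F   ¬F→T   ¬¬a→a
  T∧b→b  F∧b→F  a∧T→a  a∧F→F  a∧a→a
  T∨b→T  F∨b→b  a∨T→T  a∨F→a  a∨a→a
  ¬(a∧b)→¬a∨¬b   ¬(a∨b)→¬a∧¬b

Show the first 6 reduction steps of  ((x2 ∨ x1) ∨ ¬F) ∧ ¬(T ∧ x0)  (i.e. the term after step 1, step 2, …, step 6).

Answer: after 6 steps: ¬x0

Working:
  start: ((x2 ∨ x1) ∨ ¬F) ∧ ¬(T ∧ x0)
  →1  ((x2 ∨ x1) ∨ T) ∧ ¬(T ∧ x0)
  →2  T ∧ ¬(T ∧ x0)
  →3  ¬(T ∧ x0)
  →4  ¬T ∨ ¬x0
  →5  F ∨ ¬x0
  →6  ¬x0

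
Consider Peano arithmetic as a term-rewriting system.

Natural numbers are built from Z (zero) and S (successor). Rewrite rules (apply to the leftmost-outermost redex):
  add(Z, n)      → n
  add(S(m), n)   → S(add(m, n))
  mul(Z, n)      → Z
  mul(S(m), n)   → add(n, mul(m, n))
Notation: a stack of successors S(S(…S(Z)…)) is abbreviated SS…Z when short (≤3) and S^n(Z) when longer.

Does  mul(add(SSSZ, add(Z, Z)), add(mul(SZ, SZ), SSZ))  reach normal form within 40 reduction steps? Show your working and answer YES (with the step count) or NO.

Answer: YES — reaches normal form S^9(Z) in 39 ≤ 40 steps

Reduction:
  start: mul(add(SSSZ, add(Z, Z)), add(mul(SZ, SZ), SSZ))
  step 1: mul(S(add(SSZ, add(Z, Z))), add(mul(SZ, SZ), SSZ))
  step 2: add(add(mul(SZ, SZ), SSZ), mul(add(SSZ, add(Z, Z)), add(mul(SZ, SZ), SSZ)))
  step 3: add(add(add(SZ, mul(Z, SZ)), SSZ), mul(add(SSZ, add(Z, Z)), add(mul(SZ, SZ), SSZ)))
  step 4: add(add(S(add(Z, mul(Z, SZ))), SSZ), mul(add(SSZ, add(Z, Z)), add(mul(SZ, SZ), SSZ)))
  step 5: add(S(add(add(Z, mul(Z, SZ)), SSZ)), mul(add(SSZ, add(Z, Z)), add(mul(SZ, SZ), SSZ)))
  step 6: S(add(add(add(Z, mul(Z, SZ)), SSZ), mul(add(SSZ, add(Z, Z)), add(mul(SZ, SZ), SSZ))))
  step 7: S(add(add(mul(Z, SZ), SSZ), mul(add(SSZ, add(Z, Z)), add(mul(SZ, SZ), SSZ))))
  step 8: S(add(add(Z, SSZ), mul(add(SSZ, add(Z, Z)), add(mul(SZ, SZ), SSZ))))
  step 9: S(add(SSZ, mul(add(SSZ, add(Z, Z)), add(mul(SZ, SZ), SSZ))))
  step 10: S(S(add(SZ, mul(add(SSZ, add(Z, Z)), add(mul(SZ, SZ), SSZ)))))
  step 11: S(S(S(add(Z, mul(add(SSZ, add(Z, Z)), add(mul(SZ, SZ), SSZ))))))
  step 12: S(S(S(mul(add(SSZ, add(Z, Z)), add(mul(SZ, SZ), SSZ)))))
  step 13: S(S(S(mul(S(add(SZ, add(Z, Z))), add(mul(SZ, SZ), SSZ)))))
  step 14: S(S(S(add(add(mul(SZ, SZ), SSZ), mul(add(SZ, add(Z, Z)), add(mul(SZ, SZ), SSZ))))))
  step 15: S(S(S(add(add(add(SZ, mul(Z, SZ)), SSZ), mul(add(SZ, add(Z, Z)), add(mul(SZ, SZ), SSZ))))))
  step 16: S(S(S(add(add(S(add(Z, mul(Z, SZ))), SSZ), mul(add(SZ, add(Z, Z)), add(mul(SZ, SZ), SSZ))))))
  step 17: S(S(S(add(S(add(add(Z, mul(Z, SZ)), SSZ)), mul(add(SZ, add(Z, Z)), add(mul(SZ, SZ), SSZ))))))
  step 18: S(S(S(S(add(add(add(Z, mul(Z, SZ)), SSZ), mul(add(SZ, add(Z, Z)), add(mul(SZ, SZ), SSZ)))))))
  step 19: S(S(S(S(add(add(mul(Z, SZ), SSZ), mul(add(SZ, add(Z, Z)), add(mul(SZ, SZ), SSZ)))))))
  step 20: S(S(S(S(add(add(Z, SSZ), mul(add(SZ, add(Z, Z)), add(mul(SZ, SZ), SSZ)))))))
  step 21: S(S(S(S(add(SSZ, mul(add(SZ, add(Z, Z)), add(mul(SZ, SZ), SSZ)))))))
  step 22: S(S(S(S(S(add(SZ, mul(add(SZ, add(Z, Z)), add(mul(SZ, SZ), SSZ))))))))
  step 23: S(S(S(S(S(S(add(Z, mul(add(SZ, add(Z, Z)), add(mul(SZ, SZ), SSZ)))))))))
  step 24: S(S(S(S(S(S(mul(add(SZ, add(Z, Z)), add(mul(SZ, SZ), SSZ))))))))
  step 25: S(S(S(S(S(S(mul(S(add(Z, add(Z, Z))), add(mul(SZ, SZ), SSZ))))))))
  step 26: S(S(S(S(S(S(add(add(mul(SZ, SZ), SSZ), mul(add(Z, add(Z, Z)), add(mul(SZ, SZ), SSZ)))))))))
  step 27: S(S(S(S(S(S(add(add(add(SZ, mul(Z, SZ)), SSZ), mul(add(Z, add(Z, Z)), add(mul(SZ, SZ), SSZ)))))))))
  step 28: S(S(S(S(S(S(add(add(S(add(Z, mul(Z, SZ))), SSZ), mul(add(Z, add(Z, Z)), add(mul(SZ, SZ), SSZ)))))))))
  step 29: S(S(S(S(S(S(add(S(add(add(Z, mul(Z, SZ)), SSZ)), mul(add(Z, add(Z, Z)), add(mul(SZ, SZ), SSZ)))))))))
  step 30: S(S(S(S(S(S(S(add(add(add(Z, mul(Z, SZ)), SSZ), mul(add(Z, add(Z, Z)), add(mul(SZ, SZ), SSZ))))))))))
  step 31: S(S(S(S(S(S(S(add(add(mul(Z, SZ), SSZ), mul(add(Z, add(Z, Z)), add(mul(SZ, SZ), SSZ))))))))))
  step 32: S(S(S(S(S(S(S(add(add(Z, SSZ), mul(add(Z, add(Z, Z)), add(mul(SZ, SZ), SSZ))))))))))
  step 33: S(S(S(S(S(S(S(add(SSZ, mul(add(Z, add(Z, Z)), add(mul(SZ, SZ), SSZ))))))))))
  step 34: S(S(S(S(S(S(S(S(add(SZ, mul(add(Z, add(Z, Z)), add(mul(SZ, SZ), SSZ)))))))))))
  step 35: S(S(S(S(S(S(S(S(S(add(Z, mul(add(Z, add(Z, Z)), add(mul(SZ, SZ), SSZ))))))))))))
  step 36: S(S(S(S(S(S(S(S(S(mul(add(Z, add(Z, Z)), add(mul(SZ, SZ), SSZ)))))))))))
  step 37: S(S(S(S(S(S(S(S(S(mul(add(Z, Z), add(mul(SZ, SZ), SSZ)))))))))))
  step 38: S(S(S(S(S(S(S(S(S(mul(Z, add(mul(SZ, SZ), SSZ)))))))))))
  step 39: S^9(Z)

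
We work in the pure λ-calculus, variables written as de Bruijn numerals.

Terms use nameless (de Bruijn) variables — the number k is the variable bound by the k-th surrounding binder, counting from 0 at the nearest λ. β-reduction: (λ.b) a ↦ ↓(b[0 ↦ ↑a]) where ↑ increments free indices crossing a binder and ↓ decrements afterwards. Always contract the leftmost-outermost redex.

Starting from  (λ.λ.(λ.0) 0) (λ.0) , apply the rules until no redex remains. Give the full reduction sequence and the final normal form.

  start: (λ.λ.(λ.0) 0) (λ.0)
  →1  λ.(λ.0) 0
  →2  λ.0

Answer: normal form = λ.0  (in 2 steps)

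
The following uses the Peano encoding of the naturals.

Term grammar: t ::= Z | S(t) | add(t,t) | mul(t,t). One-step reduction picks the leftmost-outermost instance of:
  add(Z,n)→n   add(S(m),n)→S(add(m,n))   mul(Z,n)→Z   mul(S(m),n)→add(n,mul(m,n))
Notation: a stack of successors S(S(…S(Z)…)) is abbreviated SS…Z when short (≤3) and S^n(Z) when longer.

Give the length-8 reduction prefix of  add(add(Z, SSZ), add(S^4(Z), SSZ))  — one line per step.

  start: add(add(Z, SSZ), add(S^4(Z), SSZ))
  step 1: add(SSZ, add(S^4(Z), SSZ))
  step 2: S(add(SZ, add(S^4(Z), SSZ)))
  step 3: S(S(add(Z, add(S^4(Z), SSZ))))
  step 4: S(S(add(S^4(Z), SSZ)))
  step 5: S(S(S(add(SSSZ, SSZ))))
  step 6: S(S(S(S(add(SSZ, SSZ)))))
  step 7: S(S(S(S(S(add(SZ, SSZ))))))
  step 8: S(S(S(S(S(S(add(Z, SSZ)))))))

Answer: after 8 steps: S(S(S(S(S(S(add(Z, SSZ)))))))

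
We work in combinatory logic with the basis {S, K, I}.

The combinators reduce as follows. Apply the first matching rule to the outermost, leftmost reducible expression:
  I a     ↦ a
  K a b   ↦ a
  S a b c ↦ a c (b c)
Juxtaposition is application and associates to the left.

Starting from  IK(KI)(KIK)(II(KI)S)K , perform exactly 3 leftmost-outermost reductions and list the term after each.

Answer: after 3 steps: IK

Working:
  start: IK(KI)(KIK)(II(KI)S)K
  →1  K(KI)(KIK)(II(KI)S)K
  →2  KI(II(KI)S)K
  →3  IK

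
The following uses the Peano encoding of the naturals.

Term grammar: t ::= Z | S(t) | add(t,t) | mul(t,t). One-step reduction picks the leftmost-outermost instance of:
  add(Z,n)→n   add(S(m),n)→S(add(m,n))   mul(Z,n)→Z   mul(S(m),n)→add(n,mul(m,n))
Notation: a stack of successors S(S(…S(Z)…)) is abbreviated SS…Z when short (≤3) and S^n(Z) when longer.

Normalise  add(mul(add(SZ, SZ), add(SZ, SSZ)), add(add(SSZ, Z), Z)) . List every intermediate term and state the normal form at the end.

Answer: normal form = S^8(Z)  (in 30 steps)

Reduction:
  start: add(mul(add(SZ, SZ), add(SZ, SSZ)), add(add(SSZ, Z), Z))
  step 1: add(mul(S(add(Z, SZ)), add(SZ, SSZ)), add(add(SSZ, Z), Z))
  step 2: add(add(add(SZ, SSZ), mul(add(Z, SZ), add(SZ, SSZ))), add(add(SSZ, Z), Z))
  step 3: add(add(S(add(Z, SSZ)), mul(add(Z, SZ), add(SZ, SSZ))), add(add(SSZ, Z), Z))
  step 4: add(S(add(add(Z, SSZ), mul(add(Z, SZ), add(SZ, SSZ)))), add(add(SSZ, Z), Z))
  step 5: S(add(add(add(Z, SSZ), mul(add(Z, SZ), add(SZ, SSZ))), add(add(SSZ, Z), Z)))
  step 6: S(add(add(SSZ, mul(add(Z, SZ), add(SZ, SSZ))), add(add(SSZ, Z), Z)))
  step 7: S(add(S(add(SZ, mul(add(Z, SZ), add(SZ, SSZ)))), add(add(SSZ, Z), Z)))
  step 8: S(S(add(add(SZ, mul(add(Z, SZ), add(SZ, SSZ))), add(add(SSZ, Z), Z))))
  step 9: S(S(add(S(add(Z, mul(add(Z, SZ), add(SZ, SSZ)))), add(add(SSZ, Z), Z))))
  step 10: S(S(S(add(add(Z, mul(add(Z, SZ), add(SZ, SSZ))), add(add(SSZ, Z), Z)))))
  step 11: S(S(S(add(mul(add(Z, SZ), add(SZ, SSZ)), add(add(SSZ, Z), Z)))))
  step 12: S(S(S(add(mul(SZ, add(SZ, SSZ)), add(add(SSZ, Z), Z)))))
  step 13: S(S(S(add(add(add(SZ, SSZ), mul(Z, add(SZ, SSZ))), add(add(SSZ, Z), Z)))))
  step 14: S(S(S(add(add(S(add(Z, SSZ)), mul(Z, add(SZ, SSZ))), add(add(SSZ, Z), Z)))))
  step 15: S(S(S(add(S(add(add(Z, SSZ), mul(Z, add(SZ, SSZ)))), add(add(SSZ, Z), Z)))))
  step 16: S(S(S(S(add(add(add(Z, SSZ), mul(Z, add(SZ, SSZ))), add(add(SSZ, Z), Z))))))
  step 17: S(S(S(S(add(add(SSZ, mul(Z, add(SZ, SSZ))), add(add(SSZ, Z), Z))))))
  step 18: S(S(S(S(add(S(add(SZ, mul(Z, add(SZ, SSZ)))), add(add(SSZ, Z), Z))))))
  step 19: S(S(S(S(S(add(add(SZ, mul(Z, add(SZ, SSZ))), add(add(SSZ, Z), Z)))))))
  step 20: S(S(S(S(S(add(S(add(Z, mul(Z, add(SZ, SSZ)))), add(add(SSZ, Z), Z)))))))
  step 21: S(S(S(S(S(S(add(add(Z, mul(Z, add(SZ, SSZ))), add(add(SSZ, Z), Z))))))))
  step 22: S(S(S(S(S(S(add(mul(Z, add(SZ, SSZ)), add(add(SSZ, Z), Z))))))))
  step 23: S(S(S(S(S(S(add(Z, add(add(SSZ, Z), Z))))))))
  step 24: S(S(S(S(S(S(add(add(SSZ, Z), Z)))))))
  step 25: S(S(S(S(S(S(add(S(add(SZ, Z)), Z)))))))
  step 26: S(S(S(S(S(S(S(add(add(SZ, Z), Z))))))))
  step 27: S(S(S(S(S(S(S(add(S(add(Z, Z)), Z))))))))
  step 28: S(S(S(S(S(S(S(S(add(add(Z, Z), Z)))))))))
  step 29: S(S(S(S(S(S(S(S(add(Z, Z)))))))))
  step 30: S^8(Z)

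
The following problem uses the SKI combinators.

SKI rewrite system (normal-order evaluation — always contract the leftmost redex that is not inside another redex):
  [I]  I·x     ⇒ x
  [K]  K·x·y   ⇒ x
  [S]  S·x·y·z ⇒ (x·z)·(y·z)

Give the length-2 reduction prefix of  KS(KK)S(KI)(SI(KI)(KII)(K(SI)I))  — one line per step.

Answer: after 2 steps: S(SI(KI)(KII)(K(SI)I))(KI(SI(KI)(KII)(K(SI)I)))

Derivation:
  start: KS(KK)S(KI)(SI(KI)(KII)(K(SI)I))
  →1  SS(KI)(SI(KI)(KII)(K(SI)I))
  →2  S(SI(KI)(KII)(K(SI)I))(KI(SI(KI)(KII)(K(SI)I)))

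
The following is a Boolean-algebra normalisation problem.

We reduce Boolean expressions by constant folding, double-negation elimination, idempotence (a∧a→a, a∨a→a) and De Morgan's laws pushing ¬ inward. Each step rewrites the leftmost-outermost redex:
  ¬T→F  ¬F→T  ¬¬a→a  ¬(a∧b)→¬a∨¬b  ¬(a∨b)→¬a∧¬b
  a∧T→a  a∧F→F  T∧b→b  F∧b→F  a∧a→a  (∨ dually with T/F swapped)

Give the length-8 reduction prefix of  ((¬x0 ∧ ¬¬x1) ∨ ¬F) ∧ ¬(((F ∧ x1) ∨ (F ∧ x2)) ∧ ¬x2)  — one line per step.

  start: ((¬x0 ∧ ¬¬x1) ∨ ¬F) ∧ ¬(((F ∧ x1) ∨ (F ∧ x2)) ∧ ¬x2)
  →1  ((¬x0 ∧ x1) ∨ ¬F) ∧ ¬(((F ∧ x1) ∨ (F ∧ x2)) ∧ ¬x2)
  →2  ((¬x0 ∧ x1) ∨ T) ∧ ¬(((F ∧ x1) ∨ (F ∧ x2)) ∧ ¬x2)
  →3  T ∧ ¬(((F ∧ x1) ∨ (F ∧ x2)) ∧ ¬x2)
  →4  ¬(((F ∧ x1) ∨ (F ∧ x2)) ∧ ¬x2)
  →5  ¬((F ∧ x1) ∨ (F ∧ x2)) ∨ ¬¬x2
  →6  (¬(F ∧ x1) ∧ ¬(F ∧ x2)) ∨ ¬¬x2
  →7  ((¬F ∨ ¬x1) ∧ ¬(F ∧ x2)) ∨ ¬¬x2
  →8  ((T ∨ ¬x1) ∧ ¬(F ∧ x2)) ∨ ¬¬x2

Answer: after 8 steps: ((T ∨ ¬x1) ∧ ¬(F ∧ x2)) ∨ ¬¬x2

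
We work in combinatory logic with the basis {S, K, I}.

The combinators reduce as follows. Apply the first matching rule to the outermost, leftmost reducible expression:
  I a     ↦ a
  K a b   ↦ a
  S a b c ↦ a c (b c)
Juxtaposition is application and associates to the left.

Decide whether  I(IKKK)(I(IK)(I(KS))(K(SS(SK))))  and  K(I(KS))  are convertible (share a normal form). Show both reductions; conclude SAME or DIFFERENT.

Answer: SAME — A ⇓ K(KS), B ⇓ K(KS)

Working:
Term A:
  start: I(IKKK)(I(IK)(I(KS))(K(SS(SK))))
  step 1: IKKK(I(IK)(I(KS))(K(SS(SK))))
  step 2: KKK(I(IK)(I(KS))(K(SS(SK))))
  step 3: K(I(IK)(I(KS))(K(SS(SK))))
  step 4: K(IK(I(KS))(K(SS(SK))))
  step 5: K(K(I(KS))(K(SS(SK))))
  step 6: K(I(KS))
  step 7: K(KS)

Term B:
  start: K(I(KS))
  step 1: K(KS)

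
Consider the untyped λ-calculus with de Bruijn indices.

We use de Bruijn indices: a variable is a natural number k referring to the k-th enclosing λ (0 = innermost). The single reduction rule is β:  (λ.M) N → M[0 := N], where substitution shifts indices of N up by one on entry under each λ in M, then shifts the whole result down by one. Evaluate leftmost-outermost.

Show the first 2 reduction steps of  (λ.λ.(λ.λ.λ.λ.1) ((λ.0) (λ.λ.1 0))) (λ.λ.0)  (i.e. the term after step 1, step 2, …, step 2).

  start: (λ.λ.(λ.λ.λ.λ.1) ((λ.0) (λ.λ.1 0))) (λ.λ.0)
  →1  λ.(λ.λ.λ.λ.1) ((λ.0) (λ.λ.1 0))
  →2  λ.λ.λ.λ.1

Answer: after 2 steps: λ.λ.λ.λ.1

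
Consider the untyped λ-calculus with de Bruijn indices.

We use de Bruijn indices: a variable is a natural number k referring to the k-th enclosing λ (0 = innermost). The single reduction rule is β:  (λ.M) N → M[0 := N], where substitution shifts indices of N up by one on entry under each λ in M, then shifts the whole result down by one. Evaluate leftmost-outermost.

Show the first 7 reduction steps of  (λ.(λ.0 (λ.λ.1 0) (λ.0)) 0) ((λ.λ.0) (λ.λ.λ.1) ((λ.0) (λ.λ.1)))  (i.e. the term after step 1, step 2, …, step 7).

  start: (λ.(λ.0 (λ.λ.1 0) (λ.0)) 0) ((λ.λ.0) (λ.λ.λ.1) ((λ.0) (λ.λ.1)))
  step 1: (λ.0 (λ.λ.1 0) (λ.0)) ((λ.λ.0) (λ.λ.λ.1) ((λ.0) (λ.λ.1)))
  step 2: (λ.λ.0) (λ.λ.λ.1) ((λ.0) (λ.λ.1)) (λ.λ.1 0) (λ.0)
  step 3: (λ.0) ((λ.0) (λ.λ.1)) (λ.λ.1 0) (λ.0)
  step 4: (λ.0) (λ.λ.1) (λ.λ.1 0) (λ.0)
  step 5: (λ.λ.1) (λ.λ.1 0) (λ.0)
  step 6: (λ.λ.λ.1 0) (λ.0)
  step 7: λ.λ.1 0

Answer: after 7 steps: λ.λ.1 0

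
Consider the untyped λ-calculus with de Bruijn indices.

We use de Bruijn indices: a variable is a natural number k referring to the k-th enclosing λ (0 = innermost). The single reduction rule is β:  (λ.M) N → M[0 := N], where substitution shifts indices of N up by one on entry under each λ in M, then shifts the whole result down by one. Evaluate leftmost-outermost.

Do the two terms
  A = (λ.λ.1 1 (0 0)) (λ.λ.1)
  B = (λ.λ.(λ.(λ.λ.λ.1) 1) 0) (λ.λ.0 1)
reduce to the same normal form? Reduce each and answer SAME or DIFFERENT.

Answer: SAME — A ⇓ λ.λ.λ.1, B ⇓ λ.λ.λ.1

Reduction:
Term A:
  start: (λ.λ.1 1 (0 0)) (λ.λ.1)
  →1  λ.(λ.λ.1) (λ.λ.1) (0 0)
  →2  λ.(λ.λ.λ.1) (0 0)
  →3  λ.λ.λ.1

Term B:
  start: (λ.λ.(λ.(λ.λ.λ.1) 1) 0) (λ.λ.0 1)
  →1  λ.(λ.(λ.λ.λ.1) 1) 0
  →2  λ.(λ.λ.λ.1) 0
  →3  λ.λ.λ.1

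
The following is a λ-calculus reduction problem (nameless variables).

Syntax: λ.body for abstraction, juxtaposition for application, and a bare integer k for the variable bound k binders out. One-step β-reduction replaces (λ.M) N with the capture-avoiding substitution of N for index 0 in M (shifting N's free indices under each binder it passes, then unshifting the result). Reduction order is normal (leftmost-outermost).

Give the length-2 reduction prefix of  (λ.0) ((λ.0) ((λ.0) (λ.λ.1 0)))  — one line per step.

  start: (λ.0) ((λ.0) ((λ.0) (λ.λ.1 0)))
  step 1: (λ.0) ((λ.0) (λ.λ.1 0))
  step 2: (λ.0) (λ.λ.1 0)

Answer: after 2 steps: (λ.0) (λ.λ.1 0)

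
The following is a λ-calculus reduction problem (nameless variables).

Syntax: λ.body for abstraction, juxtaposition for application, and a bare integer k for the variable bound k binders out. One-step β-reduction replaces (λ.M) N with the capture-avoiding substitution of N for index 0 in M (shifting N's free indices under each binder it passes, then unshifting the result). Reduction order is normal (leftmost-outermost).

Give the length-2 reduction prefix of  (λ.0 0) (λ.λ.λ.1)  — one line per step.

  start: (λ.0 0) (λ.λ.λ.1)
  step 1: (λ.λ.λ.1) (λ.λ.λ.1)
  step 2: λ.λ.1

Answer: after 2 steps: λ.λ.1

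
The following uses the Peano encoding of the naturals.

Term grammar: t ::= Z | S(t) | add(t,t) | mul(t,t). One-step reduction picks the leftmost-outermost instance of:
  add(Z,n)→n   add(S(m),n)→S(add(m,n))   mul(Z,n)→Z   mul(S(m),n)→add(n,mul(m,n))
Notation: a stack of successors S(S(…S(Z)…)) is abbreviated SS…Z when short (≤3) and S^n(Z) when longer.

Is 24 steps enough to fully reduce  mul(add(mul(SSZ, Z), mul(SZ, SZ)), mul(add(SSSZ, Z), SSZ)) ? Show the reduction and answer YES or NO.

  start: mul(add(mul(SSZ, Z), mul(SZ, SZ)), mul(add(SSSZ, Z), SSZ))
  step 1: mul(add(add(Z, mul(SZ, Z)), mul(SZ, SZ)), mul(add(SSSZ, Z), SSZ))
  step 2: mul(add(mul(SZ, Z), mul(SZ, SZ)), mul(add(SSSZ, Z), SSZ))
  step 3: mul(add(add(Z, mul(Z, Z)), mul(SZ, SZ)), mul(add(SSSZ, Z), SSZ))
  step 4: mul(add(mul(Z, Z), mul(SZ, SZ)), mul(add(SSSZ, Z), SSZ))
  step 5: mul(add(Z, mul(SZ, SZ)), mul(add(SSSZ, Z), SSZ))
  step 6: mul(mul(SZ, SZ), mul(add(SSSZ, Z), SSZ))
  step 7: mul(add(SZ, mul(Z, SZ)), mul(add(SSSZ, Z), SSZ))
  step 8: mul(S(add(Z, mul(Z, SZ))), mul(add(SSSZ, Z), SSZ))
  step 9: add(mul(add(SSSZ, Z), SSZ), mul(add(Z, mul(Z, SZ)), mul(add(SSSZ, Z), SSZ)))
  step 10: add(mul(S(add(SSZ, Z)), SSZ), mul(add(Z, mul(Z, SZ)), mul(add(SSSZ, Z), SSZ)))
  step 11: add(add(SSZ, mul(add(SSZ, Z), SSZ)), mul(add(Z, mul(Z, SZ)), mul(add(SSSZ, Z), SSZ)))
  step 12: add(S(add(SZ, mul(add(SSZ, Z), SSZ))), mul(add(Z, mul(Z, SZ)), mul(add(SSSZ, Z), SSZ)))
  step 13: S(add(add(SZ, mul(add(SSZ, Z), SSZ)), mul(add(Z, mul(Z, SZ)), mul(add(SSSZ, Z), SSZ))))
  step 14: S(add(S(add(Z, mul(add(SSZ, Z), SSZ))), mul(add(Z, mul(Z, SZ)), mul(add(SSSZ, Z), SSZ))))
  step 15: S(S(add(add(Z, mul(add(SSZ, Z), SSZ)), mul(add(Z, mul(Z, SZ)), mul(add(SSSZ, Z), SSZ)))))
  step 16: S(S(add(mul(add(SSZ, Z), SSZ), mul(add(Z, mul(Z, SZ)), mul(add(SSSZ, Z), SSZ)))))
  step 17: S(S(add(mul(S(add(SZ, Z)), SSZ), mul(add(Z, mul(Z, SZ)), mul(add(SSSZ, Z), SSZ)))))
  step 18: S(S(add(add(SSZ, mul(add(SZ, Z), SSZ)), mul(add(Z, mul(Z, SZ)), mul(add(SSSZ, Z), SSZ)))))
  step 19: S(S(add(S(add(SZ, mul(add(SZ, Z), SSZ))), mul(add(Z, mul(Z, SZ)), mul(add(SSSZ, Z), SSZ)))))
  step 20: S(S(S(add(add(SZ, mul(add(SZ, Z), SSZ)), mul(add(Z, mul(Z, SZ)), mul(add(SSSZ, Z), SSZ))))))
  step 21: S(S(S(add(S(add(Z, mul(add(SZ, Z), SSZ))), mul(add(Z, mul(Z, SZ)), mul(add(SSSZ, Z), SSZ))))))
  step 22: S(S(S(S(add(add(Z, mul(add(SZ, Z), SSZ)), mul(add(Z, mul(Z, SZ)), mul(add(SSSZ, Z), SSZ)))))))
  step 23: S(S(S(S(add(mul(add(SZ, Z), SSZ), mul(add(Z, mul(Z, SZ)), mul(add(SSSZ, Z), SSZ)))))))
  step 24: S(S(S(S(add(mul(S(add(Z, Z)), SSZ), mul(add(Z, mul(Z, SZ)), mul(add(SSSZ, Z), SSZ)))))))

Answer: NO — after 24 steps the term is S(S(S(S(add(mul(S(add(Z, Z)), SSZ), mul(add(Z, mul(Z, SZ)), mul(add(SSSZ, Z), SSZ))))))), not yet normal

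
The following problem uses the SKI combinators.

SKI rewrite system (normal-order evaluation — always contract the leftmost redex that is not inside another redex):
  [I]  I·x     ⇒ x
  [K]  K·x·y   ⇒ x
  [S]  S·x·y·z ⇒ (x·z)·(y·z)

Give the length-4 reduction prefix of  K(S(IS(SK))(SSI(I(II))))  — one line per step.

  start: K(S(IS(SK))(SSI(I(II))))
  step 1: K(S(S(SK))(SSI(I(II))))
  step 2: K(S(S(SK))(S(I(II))(I(I(II)))))
  step 3: K(S(S(SK))(S(II)(I(I(II)))))
  step 4: K(S(S(SK))(SI(I(I(II)))))

Answer: after 4 steps: K(S(S(SK))(SI(I(I(II)))))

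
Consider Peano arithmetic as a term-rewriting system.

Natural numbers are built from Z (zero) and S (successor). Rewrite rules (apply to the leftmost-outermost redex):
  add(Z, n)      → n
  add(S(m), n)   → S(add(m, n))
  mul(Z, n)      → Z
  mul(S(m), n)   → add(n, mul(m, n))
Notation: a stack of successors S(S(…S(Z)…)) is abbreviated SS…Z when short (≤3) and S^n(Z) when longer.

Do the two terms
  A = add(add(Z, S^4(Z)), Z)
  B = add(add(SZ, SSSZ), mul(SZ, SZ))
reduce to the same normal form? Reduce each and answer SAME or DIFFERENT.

Answer: DIFFERENT — A ⇓ S^4(Z), B ⇓ S^5(Z)

Derivation:
Term A:
  start: add(add(Z, S^4(Z)), Z)
  →1  add(S^4(Z), Z)
  →2  S(add(SSSZ, Z))
  →3  S(S(add(SSZ, Z)))
  →4  S(S(S(add(SZ, Z))))
  →5  S(S(S(S(add(Z, Z)))))
  →6  S^4(Z)

Term B:
  start: add(add(SZ, SSSZ), mul(SZ, SZ))
  →1  add(S(add(Z, SSSZ)), mul(SZ, SZ))
  →2  S(add(add(Z, SSSZ), mul(SZ, SZ)))
  →3  S(add(SSSZ, mul(SZ, SZ)))
  →4  S(S(add(SSZ, mul(SZ, SZ))))
  →5  S(S(S(add(SZ, mul(SZ, SZ)))))
  →6  S(S(S(S(add(Z, mul(SZ, SZ))))))
  →7  S(S(S(S(mul(SZ, SZ)))))
  →8  S(S(S(S(add(SZ, mul(Z, SZ))))))
  →9  S(S(S(S(S(add(Z, mul(Z, SZ)))))))
  →10  S(S(S(S(S(mul(Z, SZ))))))
  →11  S^5(Z)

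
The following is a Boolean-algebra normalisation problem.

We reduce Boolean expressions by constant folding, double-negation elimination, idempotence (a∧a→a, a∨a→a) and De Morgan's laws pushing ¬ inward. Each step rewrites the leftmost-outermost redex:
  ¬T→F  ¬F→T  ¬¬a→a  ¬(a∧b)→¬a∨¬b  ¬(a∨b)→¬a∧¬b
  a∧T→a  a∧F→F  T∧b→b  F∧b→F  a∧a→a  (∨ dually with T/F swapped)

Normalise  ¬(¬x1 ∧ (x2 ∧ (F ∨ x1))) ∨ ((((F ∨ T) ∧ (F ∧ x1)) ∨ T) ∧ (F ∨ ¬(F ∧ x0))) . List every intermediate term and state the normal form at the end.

  start: ¬(¬x1 ∧ (x2 ∧ (F ∨ x1))) ∨ ((((F ∨ T) ∧ (F ∧ x1)) ∨ T) ∧ (F ∨ ¬(F ∧ x0)))
  step 1: (¬¬x1 ∨ ¬(x2 ∧ (F ∨ x1))) ∨ ((((F ∨ T) ∧ (F ∧ x1)) ∨ T) ∧ (F ∨ ¬(F ∧ x0)))
  step 2: (x1 ∨ ¬(x2 ∧ (F ∨ x1))) ∨ ((((F ∨ T) ∧ (F ∧ x1)) ∨ T) ∧ (F ∨ ¬(F ∧ x0)))
  step 3: (x1 ∨ (¬x2 ∨ ¬(F ∨ x1))) ∨ ((((F ∨ T) ∧ (F ∧ x1)) ∨ T) ∧ (F ∨ ¬(F ∧ x0)))
  step 4: (x1 ∨ (¬x2 ∨ (¬F ∧ ¬x1))) ∨ ((((F ∨ T) ∧ (F ∧ x1)) ∨ T) ∧ (F ∨ ¬(F ∧ x0)))
  step 5: (x1 ∨ (¬x2 ∨ (T ∧ ¬x1))) ∨ ((((F ∨ T) ∧ (F ∧ x1)) ∨ T) ∧ (F ∨ ¬(F ∧ x0)))
  step 6: (x1 ∨ (¬x2 ∨ ¬x1)) ∨ ((((F ∨ T) ∧ (F ∧ x1)) ∨ T) ∧ (F ∨ ¬(F ∧ x0)))
  step 7: (x1 ∨ (¬x2 ∨ ¬x1)) ∨ (T ∧ (F ∨ ¬(F ∧ x0)))
  step 8: (x1 ∨ (¬x2 ∨ ¬x1)) ∨ (F ∨ ¬(F ∧ x0))
  step 9: (x1 ∨ (¬x2 ∨ ¬x1)) ∨ ¬(F ∧ x0)
  step 10: (x1 ∨ (¬x2 ∨ ¬x1)) ∨ (¬F ∨ ¬x0)
  step 11: (x1 ∨ (¬x2 ∨ ¬x1)) ∨ (T ∨ ¬x0)
  step 12: (x1 ∨ (¬x2 ∨ ¬x1)) ∨ T
  step 13: T

Answer: normal form = T  (in 13 steps)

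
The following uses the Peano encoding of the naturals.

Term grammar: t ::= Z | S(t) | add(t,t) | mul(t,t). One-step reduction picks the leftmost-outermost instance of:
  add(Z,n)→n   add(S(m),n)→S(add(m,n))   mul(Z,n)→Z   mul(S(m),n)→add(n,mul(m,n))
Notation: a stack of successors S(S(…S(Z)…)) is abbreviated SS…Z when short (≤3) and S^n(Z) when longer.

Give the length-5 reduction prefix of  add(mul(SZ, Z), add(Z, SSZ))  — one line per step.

Answer: after 5 steps: SSZ

Reduction:
  start: add(mul(SZ, Z), add(Z, SSZ))
  →1  add(add(Z, mul(Z, Z)), add(Z, SSZ))
  →2  add(mul(Z, Z), add(Z, SSZ))
  →3  add(Z, add(Z, SSZ))
  →4  add(Z, SSZ)
  →5  SSZ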